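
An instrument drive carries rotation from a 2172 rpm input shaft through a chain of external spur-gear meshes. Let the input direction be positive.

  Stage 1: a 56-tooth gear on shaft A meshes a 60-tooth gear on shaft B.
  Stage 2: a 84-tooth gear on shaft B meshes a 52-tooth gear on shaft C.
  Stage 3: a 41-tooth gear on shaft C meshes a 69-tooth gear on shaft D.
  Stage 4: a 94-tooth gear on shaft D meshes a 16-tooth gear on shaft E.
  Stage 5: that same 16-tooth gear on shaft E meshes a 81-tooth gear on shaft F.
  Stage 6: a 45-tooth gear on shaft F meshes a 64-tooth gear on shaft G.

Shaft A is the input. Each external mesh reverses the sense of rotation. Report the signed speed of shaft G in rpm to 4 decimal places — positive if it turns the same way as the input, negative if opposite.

Stage 1 [56T→60T]: ω = 2172.0000×56/60 = 2027.2000 rpm, dir flips to −; running = −2027.2000
Stage 2 [84T→52T]: ω = 2027.2000×84/52 = 3274.7077 rpm, dir flips to +; running = +3274.7077
Stage 3 [41T→69T]: ω = 3274.7077×41/69 = 1945.8408 rpm, dir flips to −; running = −1945.8408
Stage 4 [94T→16T]: ω = 1945.8408×94/16 = 11431.8147 rpm, dir flips to +; running = +11431.8147
Stage 5 [16T→81T]: ω = 11431.8147×16/81 = 2258.1362 rpm, dir flips to −; running = −2258.1362
Stage 6 [45T→64T]: ω = 2258.1362×45/64 = 1587.7520 rpm, dir flips to +; running = +1587.7520

+1587.7520 rpm (same as input, |ω| = 1587.7520 rpm)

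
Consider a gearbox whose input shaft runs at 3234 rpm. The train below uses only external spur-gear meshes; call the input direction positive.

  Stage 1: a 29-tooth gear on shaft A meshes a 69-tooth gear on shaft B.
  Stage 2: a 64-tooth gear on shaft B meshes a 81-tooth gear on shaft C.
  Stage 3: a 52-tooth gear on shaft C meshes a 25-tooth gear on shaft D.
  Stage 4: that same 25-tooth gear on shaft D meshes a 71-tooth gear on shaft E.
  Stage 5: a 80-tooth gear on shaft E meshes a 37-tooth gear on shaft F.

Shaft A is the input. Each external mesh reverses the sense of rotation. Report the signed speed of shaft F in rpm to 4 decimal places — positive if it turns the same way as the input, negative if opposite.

-1700.6586 rpm (opposite to input, |ω| = 1700.6586 rpm)

Stage 1 [29T→69T]: ω = 3234.0000×29/69 = 1359.2174 rpm, dir flips to −; running = −1359.2174
Stage 2 [64T→81T]: ω = 1359.2174×64/81 = 1073.9495 rpm, dir flips to +; running = +1073.9495
Stage 3 [52T→25T]: ω = 1073.9495×52/25 = 2233.8151 rpm, dir flips to −; running = −2233.8151
Stage 4 [25T→71T]: ω = 2233.8151×25/71 = 786.5546 rpm, dir flips to +; running = +786.5546
Stage 5 [80T→37T]: ω = 786.5546×80/37 = 1700.6586 rpm, dir flips to −; running = −1700.6586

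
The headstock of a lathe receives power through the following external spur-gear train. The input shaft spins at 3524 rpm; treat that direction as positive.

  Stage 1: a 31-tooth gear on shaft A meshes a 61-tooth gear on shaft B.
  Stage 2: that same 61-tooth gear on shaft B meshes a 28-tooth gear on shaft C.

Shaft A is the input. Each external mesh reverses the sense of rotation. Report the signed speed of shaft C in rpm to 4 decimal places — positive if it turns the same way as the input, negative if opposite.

Stage 1 [31T→61T]: ω = 3524.0000×31/61 = 1790.8852 rpm, dir flips to −; running = −1790.8852
Stage 2 [61T→28T]: ω = 1790.8852×61/28 = 3901.5714 rpm, dir flips to +; running = +3901.5714

+3901.5714 rpm (same as input, |ω| = 3901.5714 rpm)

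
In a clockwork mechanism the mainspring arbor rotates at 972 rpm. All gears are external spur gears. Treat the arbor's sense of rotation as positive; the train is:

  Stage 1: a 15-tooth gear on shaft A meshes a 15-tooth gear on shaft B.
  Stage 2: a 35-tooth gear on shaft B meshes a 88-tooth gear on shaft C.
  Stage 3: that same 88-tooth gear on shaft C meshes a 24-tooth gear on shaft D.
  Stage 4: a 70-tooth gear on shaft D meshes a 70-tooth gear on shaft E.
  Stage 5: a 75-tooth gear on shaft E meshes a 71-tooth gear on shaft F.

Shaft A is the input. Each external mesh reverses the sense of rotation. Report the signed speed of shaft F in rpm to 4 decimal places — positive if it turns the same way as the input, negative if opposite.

Stage 1 [15T→15T]: ω = 972.0000×15/15 = 972.0000 rpm, dir flips to −; running = −972.0000
Stage 2 [35T→88T]: ω = 972.0000×35/88 = 386.5909 rpm, dir flips to +; running = +386.5909
Stage 3 [88T→24T]: ω = 386.5909×88/24 = 1417.5000 rpm, dir flips to −; running = −1417.5000
Stage 4 [70T→70T]: ω = 1417.5000×70/70 = 1417.5000 rpm, dir flips to +; running = +1417.5000
Stage 5 [75T→71T]: ω = 1417.5000×75/71 = 1497.3592 rpm, dir flips to −; running = −1497.3592

-1497.3592 rpm (opposite to input, |ω| = 1497.3592 rpm)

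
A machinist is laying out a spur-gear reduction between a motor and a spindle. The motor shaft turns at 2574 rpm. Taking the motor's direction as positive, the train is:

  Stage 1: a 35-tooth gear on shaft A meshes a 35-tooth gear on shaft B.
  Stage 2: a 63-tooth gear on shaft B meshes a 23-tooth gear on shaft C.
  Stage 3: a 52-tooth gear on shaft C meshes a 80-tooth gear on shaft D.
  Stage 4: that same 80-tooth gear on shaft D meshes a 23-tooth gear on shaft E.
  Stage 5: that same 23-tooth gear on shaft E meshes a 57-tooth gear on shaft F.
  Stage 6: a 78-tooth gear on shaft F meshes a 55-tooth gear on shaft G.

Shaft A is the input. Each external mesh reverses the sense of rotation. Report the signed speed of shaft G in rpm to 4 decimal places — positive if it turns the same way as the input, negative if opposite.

Stage 1 [35T→35T]: ω = 2574.0000×35/35 = 2574.0000 rpm, dir flips to −; running = −2574.0000
Stage 2 [63T→23T]: ω = 2574.0000×63/23 = 7050.5217 rpm, dir flips to +; running = +7050.5217
Stage 3 [52T→80T]: ω = 7050.5217×52/80 = 4582.8391 rpm, dir flips to −; running = −4582.8391
Stage 4 [80T→23T]: ω = 4582.8391×80/23 = 15940.3100 rpm, dir flips to +; running = +15940.3100
Stage 5 [23T→57T]: ω = 15940.3100×23/57 = 6432.0549 rpm, dir flips to −; running = −6432.0549
Stage 6 [78T→55T]: ω = 6432.0549×78/55 = 9121.8233 rpm, dir flips to +; running = +9121.8233

+9121.8233 rpm (same as input, |ω| = 9121.8233 rpm)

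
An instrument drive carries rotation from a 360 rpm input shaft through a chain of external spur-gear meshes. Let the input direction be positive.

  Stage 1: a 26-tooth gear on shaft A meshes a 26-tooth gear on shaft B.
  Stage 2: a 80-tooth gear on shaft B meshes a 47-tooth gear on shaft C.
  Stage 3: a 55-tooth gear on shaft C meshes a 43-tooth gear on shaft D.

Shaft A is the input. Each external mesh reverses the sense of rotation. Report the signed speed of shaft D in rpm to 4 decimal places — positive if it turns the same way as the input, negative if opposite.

Stage 1 [26T→26T]: ω = 360.0000×26/26 = 360.0000 rpm, dir flips to −; running = −360.0000
Stage 2 [80T→47T]: ω = 360.0000×80/47 = 612.7660 rpm, dir flips to +; running = +612.7660
Stage 3 [55T→43T]: ω = 612.7660×55/43 = 783.7704 rpm, dir flips to −; running = −783.7704

-783.7704 rpm (opposite to input, |ω| = 783.7704 rpm)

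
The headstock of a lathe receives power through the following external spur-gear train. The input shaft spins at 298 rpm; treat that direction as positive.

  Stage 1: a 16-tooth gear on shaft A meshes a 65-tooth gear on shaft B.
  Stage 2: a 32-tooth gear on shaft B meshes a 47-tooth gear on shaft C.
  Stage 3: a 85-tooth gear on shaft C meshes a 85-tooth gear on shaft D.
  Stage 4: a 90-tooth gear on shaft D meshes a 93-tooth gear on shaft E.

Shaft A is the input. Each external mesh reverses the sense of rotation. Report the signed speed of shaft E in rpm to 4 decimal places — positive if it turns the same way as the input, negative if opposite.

+48.3320 rpm (same as input, |ω| = 48.3320 rpm)

Stage 1 [16T→65T]: ω = 298.0000×16/65 = 73.3538 rpm, dir flips to −; running = −73.3538
Stage 2 [32T→47T]: ω = 73.3538×32/47 = 49.9430 rpm, dir flips to +; running = +49.9430
Stage 3 [85T→85T]: ω = 49.9430×85/85 = 49.9430 rpm, dir flips to −; running = −49.9430
Stage 4 [90T→93T]: ω = 49.9430×90/93 = 48.3320 rpm, dir flips to +; running = +48.3320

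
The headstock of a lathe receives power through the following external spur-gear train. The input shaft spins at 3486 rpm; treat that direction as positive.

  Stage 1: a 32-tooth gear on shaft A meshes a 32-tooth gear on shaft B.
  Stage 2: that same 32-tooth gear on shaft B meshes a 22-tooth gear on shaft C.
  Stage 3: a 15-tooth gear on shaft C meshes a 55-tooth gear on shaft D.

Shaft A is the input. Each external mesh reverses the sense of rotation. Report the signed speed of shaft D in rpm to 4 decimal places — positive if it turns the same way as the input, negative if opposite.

-1382.8760 rpm (opposite to input, |ω| = 1382.8760 rpm)

Stage 1 [32T→32T]: ω = 3486.0000×32/32 = 3486.0000 rpm, dir flips to −; running = −3486.0000
Stage 2 [32T→22T]: ω = 3486.0000×32/22 = 5070.5455 rpm, dir flips to +; running = +5070.5455
Stage 3 [15T→55T]: ω = 5070.5455×15/55 = 1382.8760 rpm, dir flips to −; running = −1382.8760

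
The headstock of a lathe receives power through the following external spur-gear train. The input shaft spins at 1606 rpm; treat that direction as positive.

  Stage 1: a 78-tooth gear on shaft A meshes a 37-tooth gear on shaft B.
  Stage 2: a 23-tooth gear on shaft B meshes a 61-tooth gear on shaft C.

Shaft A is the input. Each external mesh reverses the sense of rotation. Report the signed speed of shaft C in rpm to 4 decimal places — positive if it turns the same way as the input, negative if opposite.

Stage 1 [78T→37T]: ω = 1606.0000×78/37 = 3385.6216 rpm, dir flips to −; running = −3385.6216
Stage 2 [23T→61T]: ω = 3385.6216×23/61 = 1276.5459 rpm, dir flips to +; running = +1276.5459

+1276.5459 rpm (same as input, |ω| = 1276.5459 rpm)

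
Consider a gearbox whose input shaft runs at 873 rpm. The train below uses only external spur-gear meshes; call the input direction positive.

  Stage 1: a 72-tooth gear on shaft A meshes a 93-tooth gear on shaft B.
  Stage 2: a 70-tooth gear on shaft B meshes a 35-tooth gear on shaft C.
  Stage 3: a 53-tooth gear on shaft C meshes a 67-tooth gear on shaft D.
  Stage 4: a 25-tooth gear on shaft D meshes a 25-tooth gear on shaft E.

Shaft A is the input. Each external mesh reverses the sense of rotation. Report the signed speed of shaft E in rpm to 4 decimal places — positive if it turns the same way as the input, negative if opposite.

Stage 1 [72T→93T]: ω = 873.0000×72/93 = 675.8710 rpm, dir flips to −; running = −675.8710
Stage 2 [70T→35T]: ω = 675.8710×70/35 = 1351.7419 rpm, dir flips to +; running = +1351.7419
Stage 3 [53T→67T]: ω = 1351.7419×53/67 = 1069.2884 rpm, dir flips to −; running = −1069.2884
Stage 4 [25T→25T]: ω = 1069.2884×25/25 = 1069.2884 rpm, dir flips to +; running = +1069.2884

+1069.2884 rpm (same as input, |ω| = 1069.2884 rpm)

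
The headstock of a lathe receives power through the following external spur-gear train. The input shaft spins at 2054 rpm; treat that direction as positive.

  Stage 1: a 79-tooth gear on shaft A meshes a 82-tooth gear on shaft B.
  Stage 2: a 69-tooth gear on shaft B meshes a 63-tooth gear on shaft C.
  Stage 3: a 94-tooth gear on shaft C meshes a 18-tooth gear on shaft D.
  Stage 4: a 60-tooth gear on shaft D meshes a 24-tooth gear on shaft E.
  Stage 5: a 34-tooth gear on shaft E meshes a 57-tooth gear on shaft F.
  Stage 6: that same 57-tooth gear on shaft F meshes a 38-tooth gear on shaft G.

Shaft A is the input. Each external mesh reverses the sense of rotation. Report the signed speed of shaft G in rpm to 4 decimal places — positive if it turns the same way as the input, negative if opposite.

Stage 1 [79T→82T]: ω = 2054.0000×79/82 = 1978.8537 rpm, dir flips to −; running = −1978.8537
Stage 2 [69T→63T]: ω = 1978.8537×69/63 = 2167.3159 rpm, dir flips to +; running = +2167.3159
Stage 3 [94T→18T]: ω = 2167.3159×94/18 = 11318.2053 rpm, dir flips to −; running = −11318.2053
Stage 4 [60T→24T]: ω = 11318.2053×60/24 = 28295.5133 rpm, dir flips to +; running = +28295.5133
Stage 5 [34T→57T]: ω = 28295.5133×34/57 = 16878.0255 rpm, dir flips to −; running = −16878.0255
Stage 6 [57T→38T]: ω = 16878.0255×57/38 = 25317.0382 rpm, dir flips to +; running = +25317.0382

+25317.0382 rpm (same as input, |ω| = 25317.0382 rpm)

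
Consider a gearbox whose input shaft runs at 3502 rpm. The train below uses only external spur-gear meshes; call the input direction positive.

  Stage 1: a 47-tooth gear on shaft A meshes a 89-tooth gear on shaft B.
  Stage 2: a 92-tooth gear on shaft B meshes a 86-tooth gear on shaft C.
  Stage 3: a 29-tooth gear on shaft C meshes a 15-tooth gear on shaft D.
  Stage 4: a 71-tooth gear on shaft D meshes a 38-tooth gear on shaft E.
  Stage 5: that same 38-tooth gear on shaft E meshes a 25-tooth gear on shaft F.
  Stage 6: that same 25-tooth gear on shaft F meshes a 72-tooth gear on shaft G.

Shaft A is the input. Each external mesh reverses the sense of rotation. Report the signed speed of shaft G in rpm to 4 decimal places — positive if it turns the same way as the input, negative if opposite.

Stage 1 [47T→89T]: ω = 3502.0000×47/89 = 1849.3708 rpm, dir flips to −; running = −1849.3708
Stage 2 [92T→86T]: ω = 1849.3708×92/86 = 1978.3967 rpm, dir flips to +; running = +1978.3967
Stage 3 [29T→15T]: ω = 1978.3967×29/15 = 3824.9002 rpm, dir flips to −; running = −3824.9002
Stage 4 [71T→38T]: ω = 3824.9002×71/38 = 7146.5241 rpm, dir flips to +; running = +7146.5241
Stage 5 [38T→25T]: ω = 7146.5241×38/25 = 10862.7166 rpm, dir flips to −; running = −10862.7166
Stage 6 [25T→72T]: ω = 10862.7166×25/72 = 3771.7766 rpm, dir flips to +; running = +3771.7766

+3771.7766 rpm (same as input, |ω| = 3771.7766 rpm)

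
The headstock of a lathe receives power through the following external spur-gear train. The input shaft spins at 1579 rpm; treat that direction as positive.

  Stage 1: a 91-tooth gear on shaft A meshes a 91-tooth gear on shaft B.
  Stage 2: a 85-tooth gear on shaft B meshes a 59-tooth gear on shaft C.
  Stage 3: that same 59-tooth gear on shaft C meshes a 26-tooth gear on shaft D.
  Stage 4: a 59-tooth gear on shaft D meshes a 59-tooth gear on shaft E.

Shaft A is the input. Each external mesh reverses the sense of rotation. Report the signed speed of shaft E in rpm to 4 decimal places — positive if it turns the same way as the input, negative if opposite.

+5162.1154 rpm (same as input, |ω| = 5162.1154 rpm)

Stage 1 [91T→91T]: ω = 1579.0000×91/91 = 1579.0000 rpm, dir flips to −; running = −1579.0000
Stage 2 [85T→59T]: ω = 1579.0000×85/59 = 2274.8305 rpm, dir flips to +; running = +2274.8305
Stage 3 [59T→26T]: ω = 2274.8305×59/26 = 5162.1154 rpm, dir flips to −; running = −5162.1154
Stage 4 [59T→59T]: ω = 5162.1154×59/59 = 5162.1154 rpm, dir flips to +; running = +5162.1154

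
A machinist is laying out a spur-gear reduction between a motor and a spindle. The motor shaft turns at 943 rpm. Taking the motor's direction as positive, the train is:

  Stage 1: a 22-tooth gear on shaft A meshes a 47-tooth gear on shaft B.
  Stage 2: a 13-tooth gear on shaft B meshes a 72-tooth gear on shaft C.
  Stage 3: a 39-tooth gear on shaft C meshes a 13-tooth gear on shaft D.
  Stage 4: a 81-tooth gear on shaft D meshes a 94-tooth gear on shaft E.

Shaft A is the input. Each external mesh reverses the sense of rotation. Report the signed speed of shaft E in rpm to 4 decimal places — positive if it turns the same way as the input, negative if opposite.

Stage 1 [22T→47T]: ω = 943.0000×22/47 = 441.4043 rpm, dir flips to −; running = −441.4043
Stage 2 [13T→72T]: ω = 441.4043×13/72 = 79.6980 rpm, dir flips to +; running = +79.6980
Stage 3 [39T→13T]: ω = 79.6980×39/13 = 239.0940 rpm, dir flips to −; running = −239.0940
Stage 4 [81T→94T]: ω = 239.0940×81/94 = 206.0278 rpm, dir flips to +; running = +206.0278

+206.0278 rpm (same as input, |ω| = 206.0278 rpm)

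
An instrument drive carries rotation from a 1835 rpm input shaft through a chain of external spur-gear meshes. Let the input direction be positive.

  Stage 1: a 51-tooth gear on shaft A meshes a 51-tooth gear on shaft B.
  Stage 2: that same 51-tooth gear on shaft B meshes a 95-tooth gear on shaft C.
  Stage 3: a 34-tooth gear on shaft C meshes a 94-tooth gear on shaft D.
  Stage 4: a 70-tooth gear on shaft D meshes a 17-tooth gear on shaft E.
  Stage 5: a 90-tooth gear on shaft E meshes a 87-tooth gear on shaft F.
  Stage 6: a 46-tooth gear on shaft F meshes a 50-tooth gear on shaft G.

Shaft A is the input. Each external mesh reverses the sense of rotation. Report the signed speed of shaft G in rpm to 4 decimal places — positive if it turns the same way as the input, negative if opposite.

+1396.3488 rpm (same as input, |ω| = 1396.3488 rpm)

Stage 1 [51T→51T]: ω = 1835.0000×51/51 = 1835.0000 rpm, dir flips to −; running = −1835.0000
Stage 2 [51T→95T]: ω = 1835.0000×51/95 = 985.1053 rpm, dir flips to +; running = +985.1053
Stage 3 [34T→94T]: ω = 985.1053×34/94 = 356.3147 rpm, dir flips to −; running = −356.3147
Stage 4 [70T→17T]: ω = 356.3147×70/17 = 1467.1781 rpm, dir flips to +; running = +1467.1781
Stage 5 [90T→87T]: ω = 1467.1781×90/87 = 1517.7704 rpm, dir flips to −; running = −1517.7704
Stage 6 [46T→50T]: ω = 1517.7704×46/50 = 1396.3488 rpm, dir flips to +; running = +1396.3488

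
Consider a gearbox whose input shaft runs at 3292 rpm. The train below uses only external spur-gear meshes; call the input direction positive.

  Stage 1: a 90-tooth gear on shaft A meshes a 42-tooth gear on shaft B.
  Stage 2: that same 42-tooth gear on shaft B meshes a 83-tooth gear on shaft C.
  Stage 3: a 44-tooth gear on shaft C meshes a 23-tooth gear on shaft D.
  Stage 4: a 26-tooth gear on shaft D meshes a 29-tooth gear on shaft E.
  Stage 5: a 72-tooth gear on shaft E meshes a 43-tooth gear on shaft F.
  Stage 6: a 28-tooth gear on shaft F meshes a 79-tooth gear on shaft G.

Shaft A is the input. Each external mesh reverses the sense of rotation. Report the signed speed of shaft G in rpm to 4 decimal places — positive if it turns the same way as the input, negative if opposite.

Stage 1 [90T→42T]: ω = 3292.0000×90/42 = 7054.2857 rpm, dir flips to −; running = −7054.2857
Stage 2 [42T→83T]: ω = 7054.2857×42/83 = 3569.6386 rpm, dir flips to +; running = +3569.6386
Stage 3 [44T→23T]: ω = 3569.6386×44/23 = 6828.8738 rpm, dir flips to −; running = −6828.8738
Stage 4 [26T→29T]: ω = 6828.8738×26/29 = 6122.4385 rpm, dir flips to +; running = +6122.4385
Stage 5 [72T→43T]: ω = 6122.4385×72/43 = 10251.5250 rpm, dir flips to −; running = −10251.5250
Stage 6 [28T→79T]: ω = 10251.5250×28/79 = 3633.4519 rpm, dir flips to +; running = +3633.4519

+3633.4519 rpm (same as input, |ω| = 3633.4519 rpm)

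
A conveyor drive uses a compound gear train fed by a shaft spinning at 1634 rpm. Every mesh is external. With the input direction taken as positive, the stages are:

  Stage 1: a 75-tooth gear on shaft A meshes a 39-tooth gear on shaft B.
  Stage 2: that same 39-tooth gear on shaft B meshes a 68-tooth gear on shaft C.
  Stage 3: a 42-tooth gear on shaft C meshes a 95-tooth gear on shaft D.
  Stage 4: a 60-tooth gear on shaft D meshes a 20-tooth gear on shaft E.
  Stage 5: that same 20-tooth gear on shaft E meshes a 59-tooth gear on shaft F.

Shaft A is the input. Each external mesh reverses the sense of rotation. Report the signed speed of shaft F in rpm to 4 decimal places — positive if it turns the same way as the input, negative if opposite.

-810.2692 rpm (opposite to input, |ω| = 810.2692 rpm)

Stage 1 [75T→39T]: ω = 1634.0000×75/39 = 3142.3077 rpm, dir flips to −; running = −3142.3077
Stage 2 [39T→68T]: ω = 3142.3077×39/68 = 1802.2059 rpm, dir flips to +; running = +1802.2059
Stage 3 [42T→95T]: ω = 1802.2059×42/95 = 796.7647 rpm, dir flips to −; running = −796.7647
Stage 4 [60T→20T]: ω = 796.7647×60/20 = 2390.2941 rpm, dir flips to +; running = +2390.2941
Stage 5 [20T→59T]: ω = 2390.2941×20/59 = 810.2692 rpm, dir flips to −; running = −810.2692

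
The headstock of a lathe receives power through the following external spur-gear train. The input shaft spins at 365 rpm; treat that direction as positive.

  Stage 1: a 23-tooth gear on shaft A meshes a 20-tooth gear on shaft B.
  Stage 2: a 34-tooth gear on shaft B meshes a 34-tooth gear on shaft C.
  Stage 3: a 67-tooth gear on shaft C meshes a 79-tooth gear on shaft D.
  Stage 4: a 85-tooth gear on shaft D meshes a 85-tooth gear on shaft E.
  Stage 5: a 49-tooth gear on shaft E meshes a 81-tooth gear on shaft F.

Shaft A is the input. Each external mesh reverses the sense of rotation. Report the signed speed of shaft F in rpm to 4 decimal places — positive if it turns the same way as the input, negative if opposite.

-215.3523 rpm (opposite to input, |ω| = 215.3523 rpm)

Stage 1 [23T→20T]: ω = 365.0000×23/20 = 419.7500 rpm, dir flips to −; running = −419.7500
Stage 2 [34T→34T]: ω = 419.7500×34/34 = 419.7500 rpm, dir flips to +; running = +419.7500
Stage 3 [67T→79T]: ω = 419.7500×67/79 = 355.9905 rpm, dir flips to −; running = −355.9905
Stage 4 [85T→85T]: ω = 355.9905×85/85 = 355.9905 rpm, dir flips to +; running = +355.9905
Stage 5 [49T→81T]: ω = 355.9905×49/81 = 215.3523 rpm, dir flips to −; running = −215.3523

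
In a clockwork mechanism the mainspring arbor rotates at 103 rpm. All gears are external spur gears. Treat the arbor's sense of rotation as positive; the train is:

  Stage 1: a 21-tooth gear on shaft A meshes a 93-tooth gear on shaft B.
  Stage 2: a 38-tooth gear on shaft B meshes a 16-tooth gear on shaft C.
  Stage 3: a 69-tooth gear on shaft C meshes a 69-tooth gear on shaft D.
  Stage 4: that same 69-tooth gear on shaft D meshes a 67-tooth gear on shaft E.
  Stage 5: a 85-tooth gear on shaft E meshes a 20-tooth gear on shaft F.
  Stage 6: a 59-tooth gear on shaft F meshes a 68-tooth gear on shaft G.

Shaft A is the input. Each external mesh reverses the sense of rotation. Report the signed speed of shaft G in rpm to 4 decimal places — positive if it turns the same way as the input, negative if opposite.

Stage 1 [21T→93T]: ω = 103.0000×21/93 = 23.2581 rpm, dir flips to −; running = −23.2581
Stage 2 [38T→16T]: ω = 23.2581×38/16 = 55.2379 rpm, dir flips to +; running = +55.2379
Stage 3 [69T→69T]: ω = 55.2379×69/69 = 55.2379 rpm, dir flips to −; running = −55.2379
Stage 4 [69T→67T]: ω = 55.2379×69/67 = 56.8868 rpm, dir flips to +; running = +56.8868
Stage 5 [85T→20T]: ω = 56.8868×85/20 = 241.7689 rpm, dir flips to −; running = −241.7689
Stage 6 [59T→68T]: ω = 241.7689×59/68 = 209.7701 rpm, dir flips to +; running = +209.7701

+209.7701 rpm (same as input, |ω| = 209.7701 rpm)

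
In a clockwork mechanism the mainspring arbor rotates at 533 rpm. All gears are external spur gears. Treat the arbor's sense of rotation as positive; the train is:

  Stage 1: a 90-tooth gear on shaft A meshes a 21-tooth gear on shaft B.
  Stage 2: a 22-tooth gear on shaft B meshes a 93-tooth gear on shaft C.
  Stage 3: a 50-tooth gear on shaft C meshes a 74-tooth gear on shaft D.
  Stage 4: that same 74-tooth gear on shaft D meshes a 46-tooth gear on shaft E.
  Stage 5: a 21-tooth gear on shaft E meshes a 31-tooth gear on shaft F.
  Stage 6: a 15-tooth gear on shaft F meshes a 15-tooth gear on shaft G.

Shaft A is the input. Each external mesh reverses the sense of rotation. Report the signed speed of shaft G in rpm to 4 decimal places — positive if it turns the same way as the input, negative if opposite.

+397.8872 rpm (same as input, |ω| = 397.8872 rpm)

Stage 1 [90T→21T]: ω = 533.0000×90/21 = 2284.2857 rpm, dir flips to −; running = −2284.2857
Stage 2 [22T→93T]: ω = 2284.2857×22/93 = 540.3687 rpm, dir flips to +; running = +540.3687
Stage 3 [50T→74T]: ω = 540.3687×50/74 = 365.1140 rpm, dir flips to −; running = −365.1140
Stage 4 [74T→46T]: ω = 365.1140×74/46 = 587.3572 rpm, dir flips to +; running = +587.3572
Stage 5 [21T→31T]: ω = 587.3572×21/31 = 397.8872 rpm, dir flips to −; running = −397.8872
Stage 6 [15T→15T]: ω = 397.8872×15/15 = 397.8872 rpm, dir flips to +; running = +397.8872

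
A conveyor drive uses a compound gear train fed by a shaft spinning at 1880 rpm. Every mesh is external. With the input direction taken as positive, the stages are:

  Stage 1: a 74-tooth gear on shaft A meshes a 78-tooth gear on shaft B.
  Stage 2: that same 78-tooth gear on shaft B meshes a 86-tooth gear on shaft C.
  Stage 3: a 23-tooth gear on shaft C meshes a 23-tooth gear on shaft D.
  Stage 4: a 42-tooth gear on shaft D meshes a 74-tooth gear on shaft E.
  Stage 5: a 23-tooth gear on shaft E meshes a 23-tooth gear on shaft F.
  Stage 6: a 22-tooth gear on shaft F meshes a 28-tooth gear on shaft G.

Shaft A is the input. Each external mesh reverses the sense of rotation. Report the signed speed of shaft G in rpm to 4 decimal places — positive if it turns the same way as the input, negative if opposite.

+721.3953 rpm (same as input, |ω| = 721.3953 rpm)

Stage 1 [74T→78T]: ω = 1880.0000×74/78 = 1783.5897 rpm, dir flips to −; running = −1783.5897
Stage 2 [78T→86T]: ω = 1783.5897×78/86 = 1617.6744 rpm, dir flips to +; running = +1617.6744
Stage 3 [23T→23T]: ω = 1617.6744×23/23 = 1617.6744 rpm, dir flips to −; running = −1617.6744
Stage 4 [42T→74T]: ω = 1617.6744×42/74 = 918.1395 rpm, dir flips to +; running = +918.1395
Stage 5 [23T→23T]: ω = 918.1395×23/23 = 918.1395 rpm, dir flips to −; running = −918.1395
Stage 6 [22T→28T]: ω = 918.1395×22/28 = 721.3953 rpm, dir flips to +; running = +721.3953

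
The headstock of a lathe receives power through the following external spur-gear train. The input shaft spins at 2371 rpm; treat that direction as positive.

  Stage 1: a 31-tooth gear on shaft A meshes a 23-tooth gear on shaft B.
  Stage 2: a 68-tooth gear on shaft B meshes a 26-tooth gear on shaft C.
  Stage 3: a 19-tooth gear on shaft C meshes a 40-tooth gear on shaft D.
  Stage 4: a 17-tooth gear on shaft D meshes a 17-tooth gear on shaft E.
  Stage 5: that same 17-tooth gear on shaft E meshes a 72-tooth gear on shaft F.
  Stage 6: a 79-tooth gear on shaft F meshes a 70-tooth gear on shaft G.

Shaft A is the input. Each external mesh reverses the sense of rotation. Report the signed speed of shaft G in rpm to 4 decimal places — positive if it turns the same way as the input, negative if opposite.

Stage 1 [31T→23T]: ω = 2371.0000×31/23 = 3195.6957 rpm, dir flips to −; running = −3195.6957
Stage 2 [68T→26T]: ω = 3195.6957×68/26 = 8357.9732 rpm, dir flips to +; running = +8357.9732
Stage 3 [19T→40T]: ω = 8357.9732×19/40 = 3970.0373 rpm, dir flips to −; running = −3970.0373
Stage 4 [17T→17T]: ω = 3970.0373×17/17 = 3970.0373 rpm, dir flips to +; running = +3970.0373
Stage 5 [17T→72T]: ω = 3970.0373×17/72 = 937.3699 rpm, dir flips to −; running = −937.3699
Stage 6 [79T→70T]: ω = 937.3699×79/70 = 1057.8889 rpm, dir flips to +; running = +1057.8889

+1057.8889 rpm (same as input, |ω| = 1057.8889 rpm)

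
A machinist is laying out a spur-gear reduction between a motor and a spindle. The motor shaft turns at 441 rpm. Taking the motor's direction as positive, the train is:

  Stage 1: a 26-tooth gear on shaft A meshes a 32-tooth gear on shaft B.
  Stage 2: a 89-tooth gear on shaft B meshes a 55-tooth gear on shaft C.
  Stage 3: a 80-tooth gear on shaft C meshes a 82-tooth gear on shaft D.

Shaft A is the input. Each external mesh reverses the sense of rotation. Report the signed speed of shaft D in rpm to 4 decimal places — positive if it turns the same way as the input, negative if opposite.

-565.6729 rpm (opposite to input, |ω| = 565.6729 rpm)

Stage 1 [26T→32T]: ω = 441.0000×26/32 = 358.3125 rpm, dir flips to −; running = −358.3125
Stage 2 [89T→55T]: ω = 358.3125×89/55 = 579.8148 rpm, dir flips to +; running = +579.8148
Stage 3 [80T→82T]: ω = 579.8148×80/82 = 565.6729 rpm, dir flips to −; running = −565.6729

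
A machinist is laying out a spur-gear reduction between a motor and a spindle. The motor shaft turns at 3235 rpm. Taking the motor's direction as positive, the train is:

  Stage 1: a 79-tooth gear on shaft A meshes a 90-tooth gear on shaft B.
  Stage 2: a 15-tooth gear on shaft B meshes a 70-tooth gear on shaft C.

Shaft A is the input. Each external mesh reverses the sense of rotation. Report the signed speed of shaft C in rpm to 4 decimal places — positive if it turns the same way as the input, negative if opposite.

Stage 1 [79T→90T]: ω = 3235.0000×79/90 = 2839.6111 rpm, dir flips to −; running = −2839.6111
Stage 2 [15T→70T]: ω = 2839.6111×15/70 = 608.4881 rpm, dir flips to +; running = +608.4881

+608.4881 rpm (same as input, |ω| = 608.4881 rpm)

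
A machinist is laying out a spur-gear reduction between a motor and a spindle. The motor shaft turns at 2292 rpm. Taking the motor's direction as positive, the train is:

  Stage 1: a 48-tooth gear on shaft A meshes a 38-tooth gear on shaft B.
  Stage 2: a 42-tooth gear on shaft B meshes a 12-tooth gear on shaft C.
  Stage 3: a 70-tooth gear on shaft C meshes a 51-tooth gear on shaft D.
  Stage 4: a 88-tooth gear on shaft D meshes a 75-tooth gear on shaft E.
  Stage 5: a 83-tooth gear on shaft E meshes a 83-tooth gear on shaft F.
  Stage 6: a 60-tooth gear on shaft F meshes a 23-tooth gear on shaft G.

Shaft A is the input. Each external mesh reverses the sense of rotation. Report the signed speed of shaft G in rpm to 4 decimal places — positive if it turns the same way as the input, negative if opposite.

+42570.9151 rpm (same as input, |ω| = 42570.9151 rpm)

Stage 1 [48T→38T]: ω = 2292.0000×48/38 = 2895.1579 rpm, dir flips to −; running = −2895.1579
Stage 2 [42T→12T]: ω = 2895.1579×42/12 = 10133.0526 rpm, dir flips to +; running = +10133.0526
Stage 3 [70T→51T]: ω = 10133.0526×70/51 = 13908.1115 rpm, dir flips to −; running = −13908.1115
Stage 4 [88T→75T]: ω = 13908.1115×88/75 = 16318.8508 rpm, dir flips to +; running = +16318.8508
Stage 5 [83T→83T]: ω = 16318.8508×83/83 = 16318.8508 rpm, dir flips to −; running = −16318.8508
Stage 6 [60T→23T]: ω = 16318.8508×60/23 = 42570.9151 rpm, dir flips to +; running = +42570.9151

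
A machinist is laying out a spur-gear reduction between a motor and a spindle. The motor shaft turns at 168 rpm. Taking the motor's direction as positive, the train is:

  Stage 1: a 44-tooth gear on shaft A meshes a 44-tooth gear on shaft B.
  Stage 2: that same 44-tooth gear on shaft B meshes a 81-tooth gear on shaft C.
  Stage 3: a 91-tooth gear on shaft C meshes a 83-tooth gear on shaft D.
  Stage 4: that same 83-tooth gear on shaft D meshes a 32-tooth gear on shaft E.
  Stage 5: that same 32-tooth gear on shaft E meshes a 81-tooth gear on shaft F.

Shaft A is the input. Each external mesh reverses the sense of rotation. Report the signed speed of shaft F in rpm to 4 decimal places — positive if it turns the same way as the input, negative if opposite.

Stage 1 [44T→44T]: ω = 168.0000×44/44 = 168.0000 rpm, dir flips to −; running = −168.0000
Stage 2 [44T→81T]: ω = 168.0000×44/81 = 91.2593 rpm, dir flips to +; running = +91.2593
Stage 3 [91T→83T]: ω = 91.2593×91/83 = 100.0553 rpm, dir flips to −; running = −100.0553
Stage 4 [83T→32T]: ω = 100.0553×83/32 = 259.5185 rpm, dir flips to +; running = +259.5185
Stage 5 [32T→81T]: ω = 259.5185×32/81 = 102.5258 rpm, dir flips to −; running = −102.5258

-102.5258 rpm (opposite to input, |ω| = 102.5258 rpm)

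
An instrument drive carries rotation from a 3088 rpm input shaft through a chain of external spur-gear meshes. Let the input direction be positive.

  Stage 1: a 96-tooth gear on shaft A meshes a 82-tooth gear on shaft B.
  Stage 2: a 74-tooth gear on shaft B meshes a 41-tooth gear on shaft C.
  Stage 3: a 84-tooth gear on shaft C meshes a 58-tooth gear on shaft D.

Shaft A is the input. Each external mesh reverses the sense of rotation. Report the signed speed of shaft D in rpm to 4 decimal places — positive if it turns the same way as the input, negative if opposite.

-9450.0439 rpm (opposite to input, |ω| = 9450.0439 rpm)

Stage 1 [96T→82T]: ω = 3088.0000×96/82 = 3615.2195 rpm, dir flips to −; running = −3615.2195
Stage 2 [74T→41T]: ω = 3615.2195×74/41 = 6525.0303 rpm, dir flips to +; running = +6525.0303
Stage 3 [84T→58T]: ω = 6525.0303×84/58 = 9450.0439 rpm, dir flips to −; running = −9450.0439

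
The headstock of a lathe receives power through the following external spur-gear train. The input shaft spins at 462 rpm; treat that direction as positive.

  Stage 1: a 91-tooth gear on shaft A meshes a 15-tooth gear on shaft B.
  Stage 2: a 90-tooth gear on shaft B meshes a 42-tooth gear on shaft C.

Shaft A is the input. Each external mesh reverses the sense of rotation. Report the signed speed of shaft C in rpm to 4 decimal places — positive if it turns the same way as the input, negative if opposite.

+6006.0000 rpm (same as input, |ω| = 6006.0000 rpm)

Stage 1 [91T→15T]: ω = 462.0000×91/15 = 2802.8000 rpm, dir flips to −; running = −2802.8000
Stage 2 [90T→42T]: ω = 2802.8000×90/42 = 6006.0000 rpm, dir flips to +; running = +6006.0000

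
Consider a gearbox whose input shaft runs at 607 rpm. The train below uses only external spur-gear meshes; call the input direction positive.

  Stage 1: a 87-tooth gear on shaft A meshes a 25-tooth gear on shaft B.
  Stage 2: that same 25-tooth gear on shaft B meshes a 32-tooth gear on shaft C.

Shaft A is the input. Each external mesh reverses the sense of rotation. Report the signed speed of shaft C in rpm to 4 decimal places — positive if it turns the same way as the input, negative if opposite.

+1650.2812 rpm (same as input, |ω| = 1650.2812 rpm)

Stage 1 [87T→25T]: ω = 607.0000×87/25 = 2112.3600 rpm, dir flips to −; running = −2112.3600
Stage 2 [25T→32T]: ω = 2112.3600×25/32 = 1650.2812 rpm, dir flips to +; running = +1650.2812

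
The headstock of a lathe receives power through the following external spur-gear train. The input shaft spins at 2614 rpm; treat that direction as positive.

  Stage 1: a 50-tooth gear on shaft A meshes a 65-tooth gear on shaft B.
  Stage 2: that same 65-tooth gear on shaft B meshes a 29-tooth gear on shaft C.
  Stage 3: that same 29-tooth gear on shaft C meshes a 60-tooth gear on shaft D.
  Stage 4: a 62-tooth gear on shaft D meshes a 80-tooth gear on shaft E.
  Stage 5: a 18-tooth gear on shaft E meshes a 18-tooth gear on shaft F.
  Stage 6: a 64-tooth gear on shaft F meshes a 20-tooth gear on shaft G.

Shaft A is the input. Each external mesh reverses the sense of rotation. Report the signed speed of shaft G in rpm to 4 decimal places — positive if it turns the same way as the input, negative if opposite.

+5402.2667 rpm (same as input, |ω| = 5402.2667 rpm)

Stage 1 [50T→65T]: ω = 2614.0000×50/65 = 2010.7692 rpm, dir flips to −; running = −2010.7692
Stage 2 [65T→29T]: ω = 2010.7692×65/29 = 4506.8966 rpm, dir flips to +; running = +4506.8966
Stage 3 [29T→60T]: ω = 4506.8966×29/60 = 2178.3333 rpm, dir flips to −; running = −2178.3333
Stage 4 [62T→80T]: ω = 2178.3333×62/80 = 1688.2083 rpm, dir flips to +; running = +1688.2083
Stage 5 [18T→18T]: ω = 1688.2083×18/18 = 1688.2083 rpm, dir flips to −; running = −1688.2083
Stage 6 [64T→20T]: ω = 1688.2083×64/20 = 5402.2667 rpm, dir flips to +; running = +5402.2667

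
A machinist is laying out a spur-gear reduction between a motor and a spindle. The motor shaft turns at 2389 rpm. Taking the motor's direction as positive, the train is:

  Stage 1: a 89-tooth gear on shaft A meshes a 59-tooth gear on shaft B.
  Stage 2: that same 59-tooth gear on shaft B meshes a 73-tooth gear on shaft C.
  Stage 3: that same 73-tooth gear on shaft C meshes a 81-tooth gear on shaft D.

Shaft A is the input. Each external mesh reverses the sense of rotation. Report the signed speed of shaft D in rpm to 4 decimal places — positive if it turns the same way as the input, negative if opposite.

Stage 1 [89T→59T]: ω = 2389.0000×89/59 = 3603.7458 rpm, dir flips to −; running = −3603.7458
Stage 2 [59T→73T]: ω = 3603.7458×59/73 = 2912.6164 rpm, dir flips to +; running = +2912.6164
Stage 3 [73T→81T]: ω = 2912.6164×73/81 = 2624.9506 rpm, dir flips to −; running = −2624.9506

-2624.9506 rpm (opposite to input, |ω| = 2624.9506 rpm)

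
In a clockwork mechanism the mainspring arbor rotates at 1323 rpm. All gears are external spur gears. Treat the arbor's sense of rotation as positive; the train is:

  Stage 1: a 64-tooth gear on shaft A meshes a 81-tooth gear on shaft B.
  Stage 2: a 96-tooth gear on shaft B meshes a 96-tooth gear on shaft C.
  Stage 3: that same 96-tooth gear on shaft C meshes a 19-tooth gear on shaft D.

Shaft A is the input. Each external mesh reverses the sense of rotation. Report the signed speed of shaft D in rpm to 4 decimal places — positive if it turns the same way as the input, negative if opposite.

Stage 1 [64T→81T]: ω = 1323.0000×64/81 = 1045.3333 rpm, dir flips to −; running = −1045.3333
Stage 2 [96T→96T]: ω = 1045.3333×96/96 = 1045.3333 rpm, dir flips to +; running = +1045.3333
Stage 3 [96T→19T]: ω = 1045.3333×96/19 = 5281.6842 rpm, dir flips to −; running = −5281.6842

-5281.6842 rpm (opposite to input, |ω| = 5281.6842 rpm)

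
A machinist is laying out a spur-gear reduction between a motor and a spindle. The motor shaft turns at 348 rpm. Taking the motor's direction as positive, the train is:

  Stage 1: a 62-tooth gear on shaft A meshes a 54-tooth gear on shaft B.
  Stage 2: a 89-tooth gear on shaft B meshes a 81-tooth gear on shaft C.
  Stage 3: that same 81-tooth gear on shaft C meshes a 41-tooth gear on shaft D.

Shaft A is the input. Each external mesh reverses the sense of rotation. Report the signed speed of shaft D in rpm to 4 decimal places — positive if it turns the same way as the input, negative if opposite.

Stage 1 [62T→54T]: ω = 348.0000×62/54 = 399.5556 rpm, dir flips to −; running = −399.5556
Stage 2 [89T→81T]: ω = 399.5556×89/81 = 439.0178 rpm, dir flips to +; running = +439.0178
Stage 3 [81T→41T]: ω = 439.0178×81/41 = 867.3279 rpm, dir flips to −; running = −867.3279

-867.3279 rpm (opposite to input, |ω| = 867.3279 rpm)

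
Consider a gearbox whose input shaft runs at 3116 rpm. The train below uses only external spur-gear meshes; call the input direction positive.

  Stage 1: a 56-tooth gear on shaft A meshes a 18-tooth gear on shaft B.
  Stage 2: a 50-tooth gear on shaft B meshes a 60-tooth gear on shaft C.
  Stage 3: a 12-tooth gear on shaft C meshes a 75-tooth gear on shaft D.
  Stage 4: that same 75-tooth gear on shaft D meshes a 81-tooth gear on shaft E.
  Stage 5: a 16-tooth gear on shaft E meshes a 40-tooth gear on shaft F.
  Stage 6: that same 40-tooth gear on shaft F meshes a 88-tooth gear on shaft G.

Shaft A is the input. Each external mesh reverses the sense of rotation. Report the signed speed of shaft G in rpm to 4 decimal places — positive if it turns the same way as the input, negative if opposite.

+217.6032 rpm (same as input, |ω| = 217.6032 rpm)

Stage 1 [56T→18T]: ω = 3116.0000×56/18 = 9694.2222 rpm, dir flips to −; running = −9694.2222
Stage 2 [50T→60T]: ω = 9694.2222×50/60 = 8078.5185 rpm, dir flips to +; running = +8078.5185
Stage 3 [12T→75T]: ω = 8078.5185×12/75 = 1292.5630 rpm, dir flips to −; running = −1292.5630
Stage 4 [75T→81T]: ω = 1292.5630×75/81 = 1196.8176 rpm, dir flips to +; running = +1196.8176
Stage 5 [16T→40T]: ω = 1196.8176×16/40 = 478.7270 rpm, dir flips to −; running = −478.7270
Stage 6 [40T→88T]: ω = 478.7270×40/88 = 217.6032 rpm, dir flips to +; running = +217.6032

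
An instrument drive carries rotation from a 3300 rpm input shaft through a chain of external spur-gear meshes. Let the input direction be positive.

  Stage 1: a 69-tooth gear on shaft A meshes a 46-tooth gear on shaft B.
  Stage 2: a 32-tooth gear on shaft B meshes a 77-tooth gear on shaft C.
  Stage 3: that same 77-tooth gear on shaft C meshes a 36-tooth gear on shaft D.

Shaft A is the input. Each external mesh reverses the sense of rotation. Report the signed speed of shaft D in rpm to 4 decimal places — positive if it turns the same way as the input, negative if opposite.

-4400.0000 rpm (opposite to input, |ω| = 4400.0000 rpm)

Stage 1 [69T→46T]: ω = 3300.0000×69/46 = 4950.0000 rpm, dir flips to −; running = −4950.0000
Stage 2 [32T→77T]: ω = 4950.0000×32/77 = 2057.1429 rpm, dir flips to +; running = +2057.1429
Stage 3 [77T→36T]: ω = 2057.1429×77/36 = 4400.0000 rpm, dir flips to −; running = −4400.0000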